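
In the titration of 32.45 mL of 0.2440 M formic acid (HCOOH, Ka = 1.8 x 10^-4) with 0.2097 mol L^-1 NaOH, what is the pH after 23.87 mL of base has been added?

Initial n(HCOOH) = 0.2440 x 0.03245 = 0.007918 mol.
n(NaOH) added = 0.2097 x 0.02387 = 0.005006 mol, converting that many moles of HCOOH to HCOO-.
Remaining n(HCOOH) = 0.002912 mol; n(HCOO-) = 0.005006 mol.
By Henderson-Hasselbalch, pH = pKa + log([A^-]/[HA]) = 3.74 + log(0.005006/0.002912) = 3.74 + (+0.24) = 3.98.

3.98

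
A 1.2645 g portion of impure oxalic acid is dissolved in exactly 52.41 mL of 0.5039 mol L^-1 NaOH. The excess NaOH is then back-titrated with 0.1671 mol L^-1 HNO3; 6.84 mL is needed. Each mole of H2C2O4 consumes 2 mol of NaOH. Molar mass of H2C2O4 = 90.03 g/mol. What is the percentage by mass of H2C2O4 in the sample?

89.9%

Total n(NaOH) added = 0.5039 x 0.05241 = 0.02641 mol.
n(HNO3) used = 0.1671 x 0.006840 = 0.001143 mol, which equals the excess n(NaOH).
So n(NaOH) consumed by the sample = 0.02641 - 0.001143 = 0.02527 mol.
n(H2C2O4) = 0.02527 / 2 = 0.01263 mol.
mass H2C2O4 = 0.01263 x 90.03 = 1.137 g, so %H2C2O4 = 1.137/1.2645 x 100 = 89.9%.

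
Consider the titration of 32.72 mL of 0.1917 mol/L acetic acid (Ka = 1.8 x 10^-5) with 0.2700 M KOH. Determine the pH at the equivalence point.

8.90

n(CH3COOH) = 0.1917 x 0.03272 = 0.006272 mol; V(KOH) at equivalence = 0.006272/0.2700 = 0.02323 L.
At equivalence all the acid is converted to CH3COO-; total volume = 0.03272 + 0.02323 = 0.05595 L, so [CH3COO-] = 0.006272/0.05595 = 0.1121 M.
Kb = Kw/Ka = 1.0e-14 / 1.8 x 10^-5 = 5.56e-10.
[OH^-] = sqrt(Kb x [CH3COO-]) = sqrt(5.56e-10 x 0.1121) = 7.89e-6 M.
pOH = 5.10, so pH = 14.00 - 5.10 = 8.90.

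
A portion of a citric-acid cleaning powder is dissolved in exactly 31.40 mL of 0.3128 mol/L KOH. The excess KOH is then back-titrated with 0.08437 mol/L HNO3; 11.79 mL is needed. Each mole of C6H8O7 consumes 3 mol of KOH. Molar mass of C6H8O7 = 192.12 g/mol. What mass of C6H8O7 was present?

Total n(KOH) added = 0.3128 x 0.03140 = 0.009822 mol.
n(HNO3) used = 0.08437 x 0.01179 = 0.0009947 mol, which equals the excess n(KOH).
So n(KOH) consumed by the sample = 0.009822 - 0.0009947 = 0.008827 mol.
n(C6H8O7) = 0.008827 / 3 = 0.002942 mol.
mass = 0.002942 mol x 192.12 g/mol = 0.565 g.

0.565 g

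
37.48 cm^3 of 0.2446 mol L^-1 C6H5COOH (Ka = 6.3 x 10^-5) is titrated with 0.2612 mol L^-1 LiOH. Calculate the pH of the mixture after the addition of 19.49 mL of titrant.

4.30

Initial n(C6H5COOH) = 0.2446 x 0.03748 = 0.009168 mol.
n(LiOH) added = 0.2612 x 0.01949 = 0.005091 mol, converting that many moles of C6H5COOH to C6H5COO-.
Remaining n(C6H5COOH) = 0.004077 mol; n(C6H5COO-) = 0.005091 mol.
By Henderson-Hasselbalch, pH = pKa + log([A^-]/[HA]) = 4.20 + log(0.005091/0.004077) = 4.20 + (+0.10) = 4.30.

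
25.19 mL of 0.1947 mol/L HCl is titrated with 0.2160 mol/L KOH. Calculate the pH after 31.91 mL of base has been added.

12.54

n(acid) = 0.1947 x 0.02519 = 0.004904 mol; n(KOH) added = 0.2160 x 0.03191 = 0.006893 mol.
Base is in excess by 0.006893 - 0.004904 = 0.001988 mol in a total volume of 0.05710 L.
[OH^-] = 0.001988/0.05710 = 0.03482 M, so pOH = 1.46 and pH = 14.00 - 1.46 = 12.54.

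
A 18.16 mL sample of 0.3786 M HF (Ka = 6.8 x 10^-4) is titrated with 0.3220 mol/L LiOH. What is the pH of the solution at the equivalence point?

8.20

n(HF) = 0.3786 x 0.01816 = 0.006875 mol; V(LiOH) at equivalence = 0.006875/0.3220 = 0.02135 L.
At equivalence all the acid is converted to F-; total volume = 0.01816 + 0.02135 = 0.03951 L, so [F-] = 0.006875/0.03951 = 0.1740 M.
Kb = Kw/Ka = 1.0e-14 / 6.8 x 10^-4 = 1.47e-11.
[OH^-] = sqrt(Kb x [F-]) = sqrt(1.47e-11 x 0.1740) = 1.60e-6 M.
pOH = 5.80, so pH = 14.00 - 5.80 = 8.20.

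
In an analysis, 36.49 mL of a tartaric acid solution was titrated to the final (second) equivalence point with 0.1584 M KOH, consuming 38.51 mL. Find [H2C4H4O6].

0.0836 M

n(KOH) = 0.1584 x 0.03851 = 0.006100 mol.
At the final (second) equivalence point, 2 mol OH^- react per mol H2C4H4O6, so n(H2C4H4O6) = 0.006100 / 2 = 0.003050 mol.
[H2C4H4O6] = 0.003050 / 0.03649 L = 0.0836 M.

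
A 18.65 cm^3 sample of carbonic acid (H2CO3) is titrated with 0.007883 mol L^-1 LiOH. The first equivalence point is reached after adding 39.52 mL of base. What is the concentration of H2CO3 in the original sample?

0.0167 M

n(LiOH) = 0.007883 x 0.03952 = 0.0003115 mol.
At the first equivalence point, 1 mol OH^- react per mol H2CO3, so n(H2CO3) = 0.0003115 / 1 = 0.0003115 mol.
[H2CO3] = 0.0003115 / 0.01865 L = 0.0167 M.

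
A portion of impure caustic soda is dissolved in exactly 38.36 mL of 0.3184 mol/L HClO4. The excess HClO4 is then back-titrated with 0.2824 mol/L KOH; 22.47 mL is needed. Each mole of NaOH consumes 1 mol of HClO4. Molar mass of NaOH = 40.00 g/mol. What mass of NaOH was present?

0.235 g

Total n(HClO4) added = 0.3184 x 0.03836 = 0.01221 mol.
n(KOH) used = 0.2824 x 0.02247 = 0.006346 mol, which equals the excess n(HClO4).
So n(HClO4) consumed by the sample = 0.01221 - 0.006346 = 0.005868 mol.
n(NaOH) = 0.005868 / 1 = 0.005868 mol.
mass = 0.005868 mol x 40.00 g/mol = 0.235 g.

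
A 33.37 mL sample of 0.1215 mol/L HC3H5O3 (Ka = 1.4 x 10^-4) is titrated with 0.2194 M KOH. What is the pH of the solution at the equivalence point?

8.37

n(HC3H5O3) = 0.1215 x 0.03337 = 0.004054 mol; V(KOH) at equivalence = 0.004054/0.2194 = 0.01848 L.
At equivalence all the acid is converted to C3H5O3-; total volume = 0.03337 + 0.01848 = 0.05185 L, so [C3H5O3-] = 0.004054/0.05185 = 0.07820 M.
Kb = Kw/Ka = 1.0e-14 / 1.4 x 10^-4 = 7.14e-11.
[OH^-] = sqrt(Kb x [C3H5O3-]) = sqrt(7.14e-11 x 0.07820) = 2.36e-6 M.
pOH = 5.63, so pH = 14.00 - 5.63 = 8.37.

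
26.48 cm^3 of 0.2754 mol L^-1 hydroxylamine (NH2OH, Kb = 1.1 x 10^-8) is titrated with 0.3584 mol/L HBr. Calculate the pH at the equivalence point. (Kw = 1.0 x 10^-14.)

3.42

n(NH2OH) = 0.2754 x 0.02648 = 0.007293 mol; V(HBr) at equivalence = 0.007293/0.3584 = 0.02035 L.
At equivalence the base is fully converted to NH3OH+; total volume = 0.04683 L, so [NH3OH+] = 0.007293/0.04683 = 0.1557 M.
Ka(NH3OH+) = Kw/Kb = 1.0e-14 / 1.1 x 10^-8 = 9.09e-7.
[H^+] = sqrt(Ka x [NH3OH+]) = sqrt(9.09e-7 x 0.1557) = 0.000376 M.
pH = -log(0.000376) = 3.42.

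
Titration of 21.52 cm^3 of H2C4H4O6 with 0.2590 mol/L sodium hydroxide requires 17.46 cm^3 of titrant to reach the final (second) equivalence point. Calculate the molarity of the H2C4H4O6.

0.105 M

n(NaOH) = 0.2590 x 0.01746 = 0.004522 mol.
At the final (second) equivalence point, 2 mol OH^- react per mol H2C4H4O6, so n(H2C4H4O6) = 0.004522 / 2 = 0.002261 mol.
[H2C4H4O6] = 0.002261 / 0.02152 L = 0.105 M.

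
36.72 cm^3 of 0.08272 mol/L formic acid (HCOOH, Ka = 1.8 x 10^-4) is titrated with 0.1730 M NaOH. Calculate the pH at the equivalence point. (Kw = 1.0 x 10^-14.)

8.25

n(HCOOH) = 0.08272 x 0.03672 = 0.003037 mol; V(NaOH) at equivalence = 0.003037/0.1730 = 0.01756 L.
At equivalence all the acid is converted to HCOO-; total volume = 0.03672 + 0.01756 = 0.05428 L, so [HCOO-] = 0.003037/0.05428 = 0.05596 M.
Kb = Kw/Ka = 1.0e-14 / 1.8 x 10^-4 = 5.56e-11.
[OH^-] = sqrt(Kb x [HCOO-]) = sqrt(5.56e-11 x 0.05596) = 1.76e-6 M.
pOH = 5.75, so pH = 14.00 - 5.75 = 8.25.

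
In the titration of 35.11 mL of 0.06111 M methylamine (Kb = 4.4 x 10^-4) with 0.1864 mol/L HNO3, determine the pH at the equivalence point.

n(CH3NH2) = 0.06111 x 0.03511 = 0.002146 mol; V(HNO3) at equivalence = 0.002146/0.1864 = 0.01151 L.
At equivalence the base is fully converted to CH3NH3+; total volume = 0.04662 L, so [CH3NH3+] = 0.002146/0.04662 = 0.04602 M.
Ka(CH3NH3+) = Kw/Kb = 1.0e-14 / 4.4 x 10^-4 = 2.27e-11.
[H^+] = sqrt(Ka x [CH3NH3+]) = sqrt(2.27e-11 x 0.04602) = 1.02e-6 M.
pH = -log(1.02e-6) = 5.99.

5.99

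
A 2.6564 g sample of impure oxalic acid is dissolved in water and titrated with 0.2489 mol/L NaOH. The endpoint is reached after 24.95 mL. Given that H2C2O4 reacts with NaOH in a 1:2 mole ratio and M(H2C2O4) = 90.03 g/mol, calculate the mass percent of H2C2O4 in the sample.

n(NaOH) = 0.2489 x 0.02495 = 0.006210 mol.
n(H2C2O4) = 0.006210 / 2 = 0.003105 mol.
mass of H2C2O4 = 0.003105 x 90.03 = 0.2795 g.
% purity = 0.2795 / 2.6564 x 100 = 10.5%.

10.5%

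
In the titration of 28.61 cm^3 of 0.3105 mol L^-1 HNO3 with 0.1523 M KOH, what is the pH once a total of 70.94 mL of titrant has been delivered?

n(acid) = 0.3105 x 0.02861 = 0.008883 mol; n(KOH) added = 0.1523 x 0.07094 = 0.01080 mol.
Base is in excess by 0.01080 - 0.008883 = 0.001921 mol in a total volume of 0.09955 L.
[OH^-] = 0.001921/0.09955 = 0.01929 M, so pOH = 1.71 and pH = 14.00 - 1.71 = 12.29.

12.29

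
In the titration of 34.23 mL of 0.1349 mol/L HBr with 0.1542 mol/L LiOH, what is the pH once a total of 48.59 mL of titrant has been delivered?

12.54

n(acid) = 0.1349 x 0.03423 = 0.004618 mol; n(LiOH) added = 0.1542 x 0.04859 = 0.007493 mol.
Base is in excess by 0.007493 - 0.004618 = 0.002875 mol in a total volume of 0.08282 L.
[OH^-] = 0.002875/0.08282 = 0.03471 M, so pOH = 1.46 and pH = 14.00 - 1.46 = 12.54.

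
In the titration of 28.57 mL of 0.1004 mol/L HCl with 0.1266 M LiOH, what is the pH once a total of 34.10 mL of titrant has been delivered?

n(acid) = 0.1004 x 0.02857 = 0.002868 mol; n(LiOH) added = 0.1266 x 0.03410 = 0.004317 mol.
Base is in excess by 0.004317 - 0.002868 = 0.001449 mol in a total volume of 0.06267 L.
[OH^-] = 0.001449/0.06267 = 0.02312 M, so pOH = 1.64 and pH = 14.00 - 1.64 = 12.36.

12.36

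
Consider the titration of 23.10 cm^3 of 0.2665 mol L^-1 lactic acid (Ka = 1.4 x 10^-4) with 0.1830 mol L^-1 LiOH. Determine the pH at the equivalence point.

8.44

n(HC3H5O3) = 0.2665 x 0.02310 = 0.006156 mol; V(LiOH) at equivalence = 0.006156/0.1830 = 0.03364 L.
At equivalence all the acid is converted to C3H5O3-; total volume = 0.02310 + 0.03364 = 0.05674 L, so [C3H5O3-] = 0.006156/0.05674 = 0.1085 M.
Kb = Kw/Ka = 1.0e-14 / 1.4 x 10^-4 = 7.14e-11.
[OH^-] = sqrt(Kb x [C3H5O3-]) = sqrt(7.14e-11 x 0.1085) = 2.78e-6 M.
pOH = 5.56, so pH = 14.00 - 5.56 = 8.44.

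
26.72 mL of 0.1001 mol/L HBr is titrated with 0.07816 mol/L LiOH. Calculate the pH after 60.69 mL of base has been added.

12.37

n(acid) = 0.1001 x 0.02672 = 0.002675 mol; n(LiOH) added = 0.07816 x 0.06069 = 0.004744 mol.
Base is in excess by 0.004744 - 0.002675 = 0.002069 mol in a total volume of 0.08741 L.
[OH^-] = 0.002069/0.08741 = 0.02367 M, so pOH = 1.63 and pH = 14.00 - 1.63 = 12.37.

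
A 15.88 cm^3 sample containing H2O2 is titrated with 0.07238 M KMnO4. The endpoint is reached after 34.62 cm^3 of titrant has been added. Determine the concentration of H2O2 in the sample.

n(KMnO4) = 0.07238 x 0.03462 = 0.002506 mol.
From the balanced equation, 2 mol KMnO4 reacts with 5 mol H2O2, so n(H2O2) = 0.002506 x 5/2 = 0.006264 mol.
[H2O2] = 0.006264 / 0.01588 L = 0.394 M.

0.394 M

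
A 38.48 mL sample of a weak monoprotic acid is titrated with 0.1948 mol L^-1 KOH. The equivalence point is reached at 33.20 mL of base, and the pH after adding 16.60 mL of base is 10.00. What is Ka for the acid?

1.0 x 10^-10

16.60 mL is half of the equivalence volume, so this is the half-equivalence point where [HA] = [A^-].
At half-equivalence pH = pKa, so pKa = 10.00.
Ka = 10^(-10.00) = 1.0 x 10^-10.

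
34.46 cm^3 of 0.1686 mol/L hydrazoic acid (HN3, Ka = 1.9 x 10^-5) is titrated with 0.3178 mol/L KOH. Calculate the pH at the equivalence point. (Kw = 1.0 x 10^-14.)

n(HN3) = 0.1686 x 0.03446 = 0.005810 mol; V(KOH) at equivalence = 0.005810/0.3178 = 0.01828 L.
At equivalence all the acid is converted to N3-; total volume = 0.03446 + 0.01828 = 0.05274 L, so [N3-] = 0.005810/0.05274 = 0.1102 M.
Kb = Kw/Ka = 1.0e-14 / 1.9 x 10^-5 = 5.26e-10.
[OH^-] = sqrt(Kb x [N3-]) = sqrt(5.26e-10 x 0.1102) = 7.61e-6 M.
pOH = 5.12, so pH = 14.00 - 5.12 = 8.88.

8.88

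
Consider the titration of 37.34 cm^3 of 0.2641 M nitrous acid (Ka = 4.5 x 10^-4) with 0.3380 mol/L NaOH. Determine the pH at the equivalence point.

8.26

n(HNO2) = 0.2641 x 0.03734 = 0.009861 mol; V(NaOH) at equivalence = 0.009861/0.3380 = 0.02918 L.
At equivalence all the acid is converted to NO2-; total volume = 0.03734 + 0.02918 = 0.06652 L, so [NO2-] = 0.009861/0.06652 = 0.1483 M.
Kb = Kw/Ka = 1.0e-14 / 4.5 x 10^-4 = 2.22e-11.
[OH^-] = sqrt(Kb x [NO2-]) = sqrt(2.22e-11 x 0.1483) = 1.82e-6 M.
pOH = 5.74, so pH = 14.00 - 5.74 = 8.26.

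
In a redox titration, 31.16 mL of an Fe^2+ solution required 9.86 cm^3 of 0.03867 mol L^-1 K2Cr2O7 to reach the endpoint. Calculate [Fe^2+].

n(K2Cr2O7) = 0.03867 x 0.009860 = 0.0003813 mol.
From the balanced equation, 1 mol K2Cr2O7 reacts with 6 mol Fe^2+, so n(Fe^2+) = 0.0003813 x 6/1 = 0.002288 mol.
[Fe^2+] = 0.002288 / 0.03116 L = 0.0734 M.

0.0734 M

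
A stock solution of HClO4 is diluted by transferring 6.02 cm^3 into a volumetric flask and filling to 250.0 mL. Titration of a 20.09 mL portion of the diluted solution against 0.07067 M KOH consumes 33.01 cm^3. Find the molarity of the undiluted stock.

4.82 M

n(KOH) = 0.07067 x 0.03301 = 0.002333 mol.
n(HClO4) in the aliquot = 0.002333 mol.
[diluted HClO4] = 0.002333 / 0.02009 = 0.1161 M.
Dilution factor = 250.0/6.020 = 41.53, so [stock] = 0.1161 x 41.53 = 4.82 M.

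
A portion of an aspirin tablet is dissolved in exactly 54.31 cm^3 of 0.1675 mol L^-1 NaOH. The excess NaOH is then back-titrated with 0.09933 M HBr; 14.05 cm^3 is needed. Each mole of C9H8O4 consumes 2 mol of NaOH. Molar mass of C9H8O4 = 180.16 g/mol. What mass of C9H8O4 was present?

0.694 g

Total n(NaOH) added = 0.1675 x 0.05431 = 0.009097 mol.
n(HBr) used = 0.09933 x 0.01405 = 0.001396 mol, which equals the excess n(NaOH).
So n(NaOH) consumed by the sample = 0.009097 - 0.001396 = 0.007701 mol.
n(C9H8O4) = 0.007701 / 2 = 0.003851 mol.
mass = 0.003851 mol x 180.16 g/mol = 0.694 g.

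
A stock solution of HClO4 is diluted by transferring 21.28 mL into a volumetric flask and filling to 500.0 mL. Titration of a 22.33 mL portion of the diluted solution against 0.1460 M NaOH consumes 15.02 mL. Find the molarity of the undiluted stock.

n(NaOH) = 0.1460 x 0.01502 = 0.002193 mol.
n(HClO4) in the aliquot = 0.002193 mol.
[diluted HClO4] = 0.002193 / 0.02233 = 0.09821 M.
Dilution factor = 500.0/21.28 = 23.50, so [stock] = 0.09821 x 23.50 = 2.31 M.

2.31 M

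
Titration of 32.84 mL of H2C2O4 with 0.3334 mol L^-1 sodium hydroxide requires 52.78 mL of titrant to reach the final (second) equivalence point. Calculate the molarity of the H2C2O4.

0.268 M

n(NaOH) = 0.3334 x 0.05278 = 0.01760 mol.
At the final (second) equivalence point, 2 mol OH^- react per mol H2C2O4, so n(H2C2O4) = 0.01760 / 2 = 0.008798 mol.
[H2C2O4] = 0.008798 / 0.03284 L = 0.268 M.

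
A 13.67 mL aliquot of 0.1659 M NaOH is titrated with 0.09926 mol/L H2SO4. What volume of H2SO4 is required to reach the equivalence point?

n(NaOH) = 0.1659 mol/L x 0.01367 L = 0.002268 mol.
The neutralisation is 2 NaOH : 1 H2SO4, so n(H2SO4) = 0.002268 x 1/2 = 0.001134 mol.
V(H2SO4) = 0.001134 / 0.09926 = 0.01142 L = 11.4 mL.

11.4 mL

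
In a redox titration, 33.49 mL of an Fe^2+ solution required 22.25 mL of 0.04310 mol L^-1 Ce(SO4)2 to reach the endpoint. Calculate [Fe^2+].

0.0286 M

n(Ce(SO4)2) = 0.04310 x 0.02225 = 0.0009590 mol.
From the balanced equation, 1 mol Ce(SO4)2 reacts with 1 mol Fe^2+, so n(Fe^2+) = 0.0009590 x 1/1 = 0.0009590 mol.
[Fe^2+] = 0.0009590 / 0.03349 L = 0.0286 M.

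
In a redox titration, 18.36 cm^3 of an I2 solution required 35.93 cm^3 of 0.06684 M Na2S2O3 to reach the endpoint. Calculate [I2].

n(Na2S2O3) = 0.06684 x 0.03593 = 0.002402 mol.
From the balanced equation, 2 mol Na2S2O3 reacts with 1 mol I2, so n(I2) = 0.002402 x 1/2 = 0.001201 mol.
[I2] = 0.001201 / 0.01836 L = 0.0654 M.

0.0654 M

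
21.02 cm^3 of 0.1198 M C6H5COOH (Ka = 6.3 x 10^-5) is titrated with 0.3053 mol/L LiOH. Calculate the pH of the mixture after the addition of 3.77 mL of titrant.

4.13

Initial n(C6H5COOH) = 0.1198 x 0.02102 = 0.002518 mol.
n(LiOH) added = 0.3053 x 0.003770 = 0.001151 mol, converting that many moles of C6H5COOH to C6H5COO-.
Remaining n(C6H5COOH) = 0.001367 mol; n(C6H5COO-) = 0.001151 mol.
By Henderson-Hasselbalch, pH = pKa + log([A^-]/[HA]) = 4.20 + log(0.001151/0.001367) = 4.20 + (-0.07) = 4.13.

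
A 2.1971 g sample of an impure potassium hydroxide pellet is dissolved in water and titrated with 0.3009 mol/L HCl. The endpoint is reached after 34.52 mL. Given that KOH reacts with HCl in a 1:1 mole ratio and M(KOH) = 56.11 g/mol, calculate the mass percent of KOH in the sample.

n(HCl) = 0.3009 x 0.03452 = 0.01039 mol.
n(KOH) = 0.01039 / 1 = 0.01039 mol.
mass of KOH = 0.01039 x 56.11 = 0.5828 g.
% purity = 0.5828 / 2.1971 x 100 = 26.5%.

26.5%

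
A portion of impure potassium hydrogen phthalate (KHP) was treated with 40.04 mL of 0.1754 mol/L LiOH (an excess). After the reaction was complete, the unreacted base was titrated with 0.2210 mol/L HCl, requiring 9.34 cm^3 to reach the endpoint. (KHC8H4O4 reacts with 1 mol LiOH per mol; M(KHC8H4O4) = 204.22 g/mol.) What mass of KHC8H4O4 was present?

Total n(LiOH) added = 0.1754 x 0.04004 = 0.007023 mol.
n(HCl) used = 0.2210 x 0.009340 = 0.002064 mol, which equals the excess n(LiOH).
So n(LiOH) consumed by the sample = 0.007023 - 0.002064 = 0.004959 mol.
n(KHC8H4O4) = 0.004959 / 1 = 0.004959 mol.
mass = 0.004959 mol x 204.22 g/mol = 1.01 g.

1.01 g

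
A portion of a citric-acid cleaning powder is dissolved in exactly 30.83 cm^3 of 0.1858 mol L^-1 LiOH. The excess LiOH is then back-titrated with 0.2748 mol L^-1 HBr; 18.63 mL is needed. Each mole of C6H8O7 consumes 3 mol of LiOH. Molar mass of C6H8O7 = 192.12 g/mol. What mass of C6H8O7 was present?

0.0390 g

Total n(LiOH) added = 0.1858 x 0.03083 = 0.005728 mol.
n(HBr) used = 0.2748 x 0.01863 = 0.005120 mol, which equals the excess n(LiOH).
So n(LiOH) consumed by the sample = 0.005728 - 0.005120 = 0.0006087 mol.
n(C6H8O7) = 0.0006087 / 3 = 0.0002029 mol.
mass = 0.0002029 mol x 192.12 g/mol = 0.0390 g.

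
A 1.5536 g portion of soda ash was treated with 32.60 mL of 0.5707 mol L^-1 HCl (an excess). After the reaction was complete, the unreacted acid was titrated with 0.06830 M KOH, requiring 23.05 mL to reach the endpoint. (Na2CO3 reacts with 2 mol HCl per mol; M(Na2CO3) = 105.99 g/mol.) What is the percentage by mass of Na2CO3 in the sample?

58.1%

Total n(HCl) added = 0.5707 x 0.03260 = 0.01860 mol.
n(KOH) used = 0.06830 x 0.02305 = 0.001574 mol, which equals the excess n(HCl).
So n(HCl) consumed by the sample = 0.01860 - 0.001574 = 0.01703 mol.
n(Na2CO3) = 0.01703 / 2 = 0.008515 mol.
mass Na2CO3 = 0.008515 x 105.99 = 0.9025 g, so %Na2CO3 = 0.9025/1.5536 x 100 = 58.1%.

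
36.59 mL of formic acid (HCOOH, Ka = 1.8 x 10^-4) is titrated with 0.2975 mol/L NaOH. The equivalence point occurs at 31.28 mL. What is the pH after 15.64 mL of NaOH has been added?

15.64 mL is exactly half the equivalence volume (31.28/2), i.e. the half-equivalence point.
There, n(HA) = n(A^-), so pH = pKa = -log(1.8 x 10^-4) = 3.74.

3.74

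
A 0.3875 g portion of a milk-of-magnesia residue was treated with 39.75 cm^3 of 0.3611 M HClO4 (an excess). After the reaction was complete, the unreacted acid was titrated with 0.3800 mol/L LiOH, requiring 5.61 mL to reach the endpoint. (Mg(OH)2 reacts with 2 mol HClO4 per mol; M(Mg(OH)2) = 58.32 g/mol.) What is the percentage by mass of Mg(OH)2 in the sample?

92.0%

Total n(HClO4) added = 0.3611 x 0.03975 = 0.01435 mol.
n(LiOH) used = 0.3800 x 0.005610 = 0.002132 mol, which equals the excess n(HClO4).
So n(HClO4) consumed by the sample = 0.01435 - 0.002132 = 0.01222 mol.
n(Mg(OH)2) = 0.01222 / 2 = 0.006111 mol.
mass Mg(OH)2 = 0.006111 x 58.32 = 0.3564 g, so %Mg(OH)2 = 0.3564/0.3875 x 100 = 92.0%.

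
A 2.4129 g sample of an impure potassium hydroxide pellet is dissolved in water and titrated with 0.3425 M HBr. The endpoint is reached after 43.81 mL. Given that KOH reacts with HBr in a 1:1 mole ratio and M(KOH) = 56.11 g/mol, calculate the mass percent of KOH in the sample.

n(HBr) = 0.3425 x 0.04381 = 0.01500 mol.
n(KOH) = 0.01500 / 1 = 0.01500 mol.
mass of KOH = 0.01500 x 56.11 = 0.8419 g.
% purity = 0.8419 / 2.4129 x 100 = 34.9%.

34.9%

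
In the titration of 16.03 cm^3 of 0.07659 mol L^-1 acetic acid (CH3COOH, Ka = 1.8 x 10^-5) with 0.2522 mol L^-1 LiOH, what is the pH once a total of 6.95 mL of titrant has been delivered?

n(acid) = 0.07659 x 0.01603 = 0.001228 mol; n(LiOH) added = 0.2522 x 0.006950 = 0.001753 mol.
Base is in excess by 0.001753 - 0.001228 = 0.0005251 mol in a total volume of 0.02298 L.
[OH^-] = 0.0005251/0.02298 = 0.02285 M, so pOH = 1.64 and pH = 14.00 - 1.64 = 12.36.

12.36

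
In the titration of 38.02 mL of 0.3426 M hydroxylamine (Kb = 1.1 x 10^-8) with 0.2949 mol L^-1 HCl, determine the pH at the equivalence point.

3.42

n(NH2OH) = 0.3426 x 0.03802 = 0.01303 mol; V(HCl) at equivalence = 0.01303/0.2949 = 0.04417 L.
At equivalence the base is fully converted to NH3OH+; total volume = 0.08219 L, so [NH3OH+] = 0.01303/0.08219 = 0.1585 M.
Ka(NH3OH+) = Kw/Kb = 1.0e-14 / 1.1 x 10^-8 = 9.09e-7.
[H^+] = sqrt(Ka x [NH3OH+]) = sqrt(9.09e-7 x 0.1585) = 0.000380 M.
pH = -log(0.000380) = 3.42.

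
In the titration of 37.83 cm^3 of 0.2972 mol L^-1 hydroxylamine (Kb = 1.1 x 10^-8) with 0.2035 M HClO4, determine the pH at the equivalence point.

n(NH2OH) = 0.2972 x 0.03783 = 0.01124 mol; V(HClO4) at equivalence = 0.01124/0.2035 = 0.05525 L.
At equivalence the base is fully converted to NH3OH+; total volume = 0.09308 L, so [NH3OH+] = 0.01124/0.09308 = 0.1208 M.
Ka(NH3OH+) = Kw/Kb = 1.0e-14 / 1.1 x 10^-8 = 9.09e-7.
[H^+] = sqrt(Ka x [NH3OH+]) = sqrt(9.09e-7 x 0.1208) = 0.000331 M.
pH = -log(0.000331) = 3.48.

3.48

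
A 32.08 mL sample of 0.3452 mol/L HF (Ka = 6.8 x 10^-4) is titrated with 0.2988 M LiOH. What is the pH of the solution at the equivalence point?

n(HF) = 0.3452 x 0.03208 = 0.01107 mol; V(LiOH) at equivalence = 0.01107/0.2988 = 0.03706 L.
At equivalence all the acid is converted to F-; total volume = 0.03208 + 0.03706 = 0.06914 L, so [F-] = 0.01107/0.06914 = 0.1602 M.
Kb = Kw/Ka = 1.0e-14 / 6.8 x 10^-4 = 1.47e-11.
[OH^-] = sqrt(Kb x [F-]) = sqrt(1.47e-11 x 0.1602) = 1.53e-6 M.
pOH = 5.81, so pH = 14.00 - 5.81 = 8.19.

8.19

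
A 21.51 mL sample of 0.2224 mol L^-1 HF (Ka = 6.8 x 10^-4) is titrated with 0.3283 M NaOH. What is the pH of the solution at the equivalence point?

8.14

n(HF) = 0.2224 x 0.02151 = 0.004784 mol; V(NaOH) at equivalence = 0.004784/0.3283 = 0.01457 L.
At equivalence all the acid is converted to F-; total volume = 0.02151 + 0.01457 = 0.03608 L, so [F-] = 0.004784/0.03608 = 0.1326 M.
Kb = Kw/Ka = 1.0e-14 / 6.8 x 10^-4 = 1.47e-11.
[OH^-] = sqrt(Kb x [F-]) = sqrt(1.47e-11 x 0.1326) = 1.40e-6 M.
pOH = 5.86, so pH = 14.00 - 5.86 = 8.14.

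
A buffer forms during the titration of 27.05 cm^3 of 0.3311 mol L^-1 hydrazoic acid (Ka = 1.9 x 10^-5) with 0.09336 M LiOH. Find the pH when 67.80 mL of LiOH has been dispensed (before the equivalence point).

5.10

Initial n(HN3) = 0.3311 x 0.02705 = 0.008956 mol.
n(LiOH) added = 0.09336 x 0.06780 = 0.006330 mol, converting that many moles of HN3 to N3-.
Remaining n(HN3) = 0.002626 mol; n(N3-) = 0.006330 mol.
By Henderson-Hasselbalch, pH = pKa + log([A^-]/[HA]) = 4.72 + log(0.006330/0.002626) = 4.72 + (+0.38) = 5.10.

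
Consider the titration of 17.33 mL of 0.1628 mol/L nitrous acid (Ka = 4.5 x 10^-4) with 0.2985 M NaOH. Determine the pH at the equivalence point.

n(HNO2) = 0.1628 x 0.01733 = 0.002821 mol; V(NaOH) at equivalence = 0.002821/0.2985 = 0.009452 L.
At equivalence all the acid is converted to NO2-; total volume = 0.01733 + 0.009452 = 0.02678 L, so [NO2-] = 0.002821/0.02678 = 0.1053 M.
Kb = Kw/Ka = 1.0e-14 / 4.5 x 10^-4 = 2.22e-11.
[OH^-] = sqrt(Kb x [NO2-]) = sqrt(2.22e-11 x 0.1053) = 1.53e-6 M.
pOH = 5.82, so pH = 14.00 - 5.82 = 8.18.

8.18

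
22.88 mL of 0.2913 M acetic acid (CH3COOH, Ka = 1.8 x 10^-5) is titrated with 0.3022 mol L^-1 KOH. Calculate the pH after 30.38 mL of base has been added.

n(acid) = 0.2913 x 0.02288 = 0.006665 mol; n(KOH) added = 0.3022 x 0.03038 = 0.009181 mol.
Base is in excess by 0.009181 - 0.006665 = 0.002516 mol in a total volume of 0.05326 L.
[OH^-] = 0.002516/0.05326 = 0.04724 M, so pOH = 1.33 and pH = 14.00 - 1.33 = 12.67.

12.67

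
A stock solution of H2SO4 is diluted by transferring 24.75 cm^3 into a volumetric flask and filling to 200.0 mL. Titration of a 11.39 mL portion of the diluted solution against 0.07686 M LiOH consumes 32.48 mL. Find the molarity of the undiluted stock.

n(LiOH) = 0.07686 x 0.03248 = 0.002496 mol.
n(H2SO4) in the aliquot = 0.002496 x 1/2 = 0.001248 mol.
[diluted H2SO4] = 0.001248 / 0.01139 = 0.1096 M.
Dilution factor = 200.0/24.75 = 8.081, so [stock] = 0.1096 x 8.081 = 0.886 M.

0.886 M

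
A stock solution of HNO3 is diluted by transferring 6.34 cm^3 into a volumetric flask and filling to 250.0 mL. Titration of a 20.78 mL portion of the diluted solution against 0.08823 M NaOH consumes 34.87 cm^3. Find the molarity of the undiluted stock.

5.84 M

n(NaOH) = 0.08823 x 0.03487 = 0.003077 mol.
n(HNO3) in the aliquot = 0.003077 mol.
[diluted HNO3] = 0.003077 / 0.02078 = 0.1481 M.
Dilution factor = 250.0/6.340 = 39.43, so [stock] = 0.1481 x 39.43 = 5.84 M.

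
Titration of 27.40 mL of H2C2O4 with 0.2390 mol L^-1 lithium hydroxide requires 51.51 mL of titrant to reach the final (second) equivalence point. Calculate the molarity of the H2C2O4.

n(LiOH) = 0.2390 x 0.05151 = 0.01231 mol.
At the final (second) equivalence point, 2 mol OH^- react per mol H2C2O4, so n(H2C2O4) = 0.01231 / 2 = 0.006155 mol.
[H2C2O4] = 0.006155 / 0.02740 L = 0.225 M.

0.225 M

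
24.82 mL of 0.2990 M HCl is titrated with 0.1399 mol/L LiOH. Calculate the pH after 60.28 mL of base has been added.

n(acid) = 0.2990 x 0.02482 = 0.007421 mol; n(LiOH) added = 0.1399 x 0.06028 = 0.008433 mol.
Base is in excess by 0.008433 - 0.007421 = 0.001012 mol in a total volume of 0.08510 L.
[OH^-] = 0.001012/0.08510 = 0.01189 M, so pOH = 1.92 and pH = 14.00 - 1.92 = 12.08.

12.08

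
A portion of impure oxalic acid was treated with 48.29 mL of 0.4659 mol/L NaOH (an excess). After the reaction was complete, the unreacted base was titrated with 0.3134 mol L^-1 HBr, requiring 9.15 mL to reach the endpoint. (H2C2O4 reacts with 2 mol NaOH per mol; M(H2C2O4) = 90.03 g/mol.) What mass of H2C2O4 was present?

Total n(NaOH) added = 0.4659 x 0.04829 = 0.02250 mol.
n(HBr) used = 0.3134 x 0.009150 = 0.002868 mol, which equals the excess n(NaOH).
So n(NaOH) consumed by the sample = 0.02250 - 0.002868 = 0.01963 mol.
n(H2C2O4) = 0.01963 / 2 = 0.009815 mol.
mass = 0.009815 mol x 90.03 g/mol = 0.884 g.

0.884 g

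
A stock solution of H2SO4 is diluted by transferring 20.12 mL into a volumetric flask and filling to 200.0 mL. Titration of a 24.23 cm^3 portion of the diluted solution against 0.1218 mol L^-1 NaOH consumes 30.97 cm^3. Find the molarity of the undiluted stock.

0.774 M

n(NaOH) = 0.1218 x 0.03097 = 0.003772 mol.
n(H2SO4) in the aliquot = 0.003772 x 1/2 = 0.001886 mol.
[diluted H2SO4] = 0.001886 / 0.02423 = 0.07784 M.
Dilution factor = 200.0/20.12 = 9.940, so [stock] = 0.07784 x 9.940 = 0.774 M.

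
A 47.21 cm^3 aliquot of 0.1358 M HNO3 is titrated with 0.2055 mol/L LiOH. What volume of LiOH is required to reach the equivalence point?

31.2 mL

n(HNO3) = 0.1358 mol/L x 0.04721 L = 0.006411 mol.
At equivalence n(LiOH) = n(HNO3) = 0.006411 mol.
V(LiOH) = 0.006411 / 0.2055 = 0.03120 L = 31.2 mL.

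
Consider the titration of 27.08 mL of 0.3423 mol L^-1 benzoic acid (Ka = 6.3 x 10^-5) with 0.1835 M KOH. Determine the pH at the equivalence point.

n(C6H5COOH) = 0.3423 x 0.02708 = 0.009269 mol; V(KOH) at equivalence = 0.009269/0.1835 = 0.05051 L.
At equivalence all the acid is converted to C6H5COO-; total volume = 0.02708 + 0.05051 = 0.07759 L, so [C6H5COO-] = 0.009269/0.07759 = 0.1195 M.
Kb = Kw/Ka = 1.0e-14 / 6.3 x 10^-5 = 1.59e-10.
[OH^-] = sqrt(Kb x [C6H5COO-]) = sqrt(1.59e-10 x 0.1195) = 4.35e-6 M.
pOH = 5.36, so pH = 14.00 - 5.36 = 8.64.

8.64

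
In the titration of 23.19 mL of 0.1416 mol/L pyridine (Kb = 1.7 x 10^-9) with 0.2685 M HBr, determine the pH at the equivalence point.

3.13

n(C5H5N) = 0.1416 x 0.02319 = 0.003284 mol; V(HBr) at equivalence = 0.003284/0.2685 = 0.01223 L.
At equivalence the base is fully converted to C5H5NH+; total volume = 0.03542 L, so [C5H5NH+] = 0.003284/0.03542 = 0.09271 M.
Ka(C5H5NH+) = Kw/Kb = 1.0e-14 / 1.7 x 10^-9 = 5.88e-6.
[H^+] = sqrt(Ka x [C5H5NH+]) = sqrt(5.88e-6 x 0.09271) = 0.000738 M.
pH = -log(0.000738) = 3.13.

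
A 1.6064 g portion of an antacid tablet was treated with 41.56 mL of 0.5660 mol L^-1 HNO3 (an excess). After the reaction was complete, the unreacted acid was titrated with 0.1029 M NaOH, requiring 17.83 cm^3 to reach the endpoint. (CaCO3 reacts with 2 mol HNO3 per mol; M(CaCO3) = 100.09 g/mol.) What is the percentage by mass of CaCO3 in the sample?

67.6%

Total n(HNO3) added = 0.5660 x 0.04156 = 0.02352 mol.
n(NaOH) used = 0.1029 x 0.01783 = 0.001835 mol, which equals the excess n(HNO3).
So n(HNO3) consumed by the sample = 0.02352 - 0.001835 = 0.02169 mol.
n(CaCO3) = 0.02169 / 2 = 0.01084 mol.
mass CaCO3 = 0.01084 x 100.09 = 1.085 g, so %CaCO3 = 1.085/1.6064 x 100 = 67.6%.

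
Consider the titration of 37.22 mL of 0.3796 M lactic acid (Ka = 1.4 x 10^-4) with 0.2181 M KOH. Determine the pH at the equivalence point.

8.50

n(HC3H5O3) = 0.3796 x 0.03722 = 0.01413 mol; V(KOH) at equivalence = 0.01413/0.2181 = 0.06478 L.
At equivalence all the acid is converted to C3H5O3-; total volume = 0.03722 + 0.06478 = 0.1020 L, so [C3H5O3-] = 0.01413/0.1020 = 0.1385 M.
Kb = Kw/Ka = 1.0e-14 / 1.4 x 10^-4 = 7.14e-11.
[OH^-] = sqrt(Kb x [C3H5O3-]) = sqrt(7.14e-11 x 0.1385) = 3.15e-6 M.
pOH = 5.50, so pH = 14.00 - 5.50 = 8.50.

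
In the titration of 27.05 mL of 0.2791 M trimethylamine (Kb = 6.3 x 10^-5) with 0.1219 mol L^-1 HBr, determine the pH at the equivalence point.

n((CH3)3N) = 0.2791 x 0.02705 = 0.007550 mol; V(HBr) at equivalence = 0.007550/0.1219 = 0.06193 L.
At equivalence the base is fully converted to (CH3)3NH+; total volume = 0.08898 L, so [(CH3)3NH+] = 0.007550/0.08898 = 0.08484 M.
Ka((CH3)3NH+) = Kw/Kb = 1.0e-14 / 6.3 x 10^-5 = 1.59e-10.
[H^+] = sqrt(Ka x [(CH3)3NH+]) = sqrt(1.59e-10 x 0.08484) = 3.67e-6 M.
pH = -log(3.67e-6) = 5.44.

5.44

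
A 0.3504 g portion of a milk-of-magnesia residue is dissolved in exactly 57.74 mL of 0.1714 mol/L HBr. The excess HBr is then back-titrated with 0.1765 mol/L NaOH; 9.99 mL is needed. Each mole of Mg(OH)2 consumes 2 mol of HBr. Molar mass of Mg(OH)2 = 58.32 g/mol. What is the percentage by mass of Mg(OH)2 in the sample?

67.7%

Total n(HBr) added = 0.1714 x 0.05774 = 0.009897 mol.
n(NaOH) used = 0.1765 x 0.009990 = 0.001763 mol, which equals the excess n(HBr).
So n(HBr) consumed by the sample = 0.009897 - 0.001763 = 0.008133 mol.
n(Mg(OH)2) = 0.008133 / 2 = 0.004067 mol.
mass Mg(OH)2 = 0.004067 x 58.32 = 0.2372 g, so %Mg(OH)2 = 0.2372/0.3504 x 100 = 67.7%.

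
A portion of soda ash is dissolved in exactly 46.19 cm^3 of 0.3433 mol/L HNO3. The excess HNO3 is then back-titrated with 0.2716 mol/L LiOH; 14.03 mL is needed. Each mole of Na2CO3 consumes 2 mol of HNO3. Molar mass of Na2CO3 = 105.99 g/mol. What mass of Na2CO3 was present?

0.638 g

Total n(HNO3) added = 0.3433 x 0.04619 = 0.01586 mol.
n(LiOH) used = 0.2716 x 0.01403 = 0.003811 mol, which equals the excess n(HNO3).
So n(HNO3) consumed by the sample = 0.01586 - 0.003811 = 0.01205 mol.
n(Na2CO3) = 0.01205 / 2 = 0.006023 mol.
mass = 0.006023 mol x 105.99 g/mol = 0.638 g.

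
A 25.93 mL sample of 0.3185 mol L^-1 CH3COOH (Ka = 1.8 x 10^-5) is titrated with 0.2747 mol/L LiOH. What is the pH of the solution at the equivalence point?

n(CH3COOH) = 0.3185 x 0.02593 = 0.008259 mol; V(LiOH) at equivalence = 0.008259/0.2747 = 0.03006 L.
At equivalence all the acid is converted to CH3COO-; total volume = 0.02593 + 0.03006 = 0.05599 L, so [CH3COO-] = 0.008259/0.05599 = 0.1475 M.
Kb = Kw/Ka = 1.0e-14 / 1.8 x 10^-5 = 5.56e-10.
[OH^-] = sqrt(Kb x [CH3COO-]) = sqrt(5.56e-10 x 0.1475) = 9.05e-6 M.
pOH = 5.04, so pH = 14.00 - 5.04 = 8.96.

8.96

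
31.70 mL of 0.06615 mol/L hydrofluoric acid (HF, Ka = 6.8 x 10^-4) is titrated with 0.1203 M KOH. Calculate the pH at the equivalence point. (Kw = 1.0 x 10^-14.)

n(HF) = 0.06615 x 0.03170 = 0.002097 mol; V(KOH) at equivalence = 0.002097/0.1203 = 0.01743 L.
At equivalence all the acid is converted to F-; total volume = 0.03170 + 0.01743 = 0.04913 L, so [F-] = 0.002097/0.04913 = 0.04268 M.
Kb = Kw/Ka = 1.0e-14 / 6.8 x 10^-4 = 1.47e-11.
[OH^-] = sqrt(Kb x [F-]) = sqrt(1.47e-11 x 0.04268) = 7.92e-7 M.
pOH = 6.10, so pH = 14.00 - 6.10 = 7.90.

7.90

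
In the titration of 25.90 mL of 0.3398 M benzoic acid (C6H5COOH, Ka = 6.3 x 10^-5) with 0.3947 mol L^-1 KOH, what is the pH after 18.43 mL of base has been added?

Initial n(C6H5COOH) = 0.3398 x 0.02590 = 0.008801 mol.
n(KOH) added = 0.3947 x 0.01843 = 0.007274 mol, converting that many moles of C6H5COOH to C6H5COO-.
Remaining n(C6H5COOH) = 0.001526 mol; n(C6H5COO-) = 0.007274 mol.
By Henderson-Hasselbalch, pH = pKa + log([A^-]/[HA]) = 4.20 + log(0.007274/0.001526) = 4.20 + (+0.68) = 4.88.

4.88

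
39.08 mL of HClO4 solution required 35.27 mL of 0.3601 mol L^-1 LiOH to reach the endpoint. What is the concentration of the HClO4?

n(LiOH) delivered = 0.3601 x 0.03527 = 0.01270 mol.
For a 1:1 reaction, n(HClO4) = 0.01270 mol.
[HClO4] = 0.01270 mol / 0.03908 L = 0.325 M.

0.325 M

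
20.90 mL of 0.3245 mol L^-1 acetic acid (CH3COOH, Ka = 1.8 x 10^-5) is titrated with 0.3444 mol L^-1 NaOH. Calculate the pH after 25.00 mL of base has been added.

n(acid) = 0.3245 x 0.02090 = 0.006782 mol; n(NaOH) added = 0.3444 x 0.02500 = 0.008610 mol.
Base is in excess by 0.008610 - 0.006782 = 0.001828 mol in a total volume of 0.04590 L.
[OH^-] = 0.001828/0.04590 = 0.03982 M, so pOH = 1.40 and pH = 14.00 - 1.40 = 12.60.

12.60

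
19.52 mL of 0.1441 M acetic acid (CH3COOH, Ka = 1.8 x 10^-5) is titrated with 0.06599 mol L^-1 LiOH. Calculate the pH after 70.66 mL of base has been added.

12.31

n(acid) = 0.1441 x 0.01952 = 0.002813 mol; n(LiOH) added = 0.06599 x 0.07066 = 0.004663 mol.
Base is in excess by 0.004663 - 0.002813 = 0.001850 mol in a total volume of 0.09018 L.
[OH^-] = 0.001850/0.09018 = 0.02051 M, so pOH = 1.69 and pH = 14.00 - 1.69 = 12.31.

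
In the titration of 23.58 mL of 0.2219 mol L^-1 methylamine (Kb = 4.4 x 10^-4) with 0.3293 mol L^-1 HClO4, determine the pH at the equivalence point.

5.76

n(CH3NH2) = 0.2219 x 0.02358 = 0.005232 mol; V(HClO4) at equivalence = 0.005232/0.3293 = 0.01589 L.
At equivalence the base is fully converted to CH3NH3+; total volume = 0.03947 L, so [CH3NH3+] = 0.005232/0.03947 = 0.1326 M.
Ka(CH3NH3+) = Kw/Kb = 1.0e-14 / 4.4 x 10^-4 = 2.27e-11.
[H^+] = sqrt(Ka x [CH3NH3+]) = sqrt(2.27e-11 x 0.1326) = 1.74e-6 M.
pH = -log(1.74e-6) = 5.76.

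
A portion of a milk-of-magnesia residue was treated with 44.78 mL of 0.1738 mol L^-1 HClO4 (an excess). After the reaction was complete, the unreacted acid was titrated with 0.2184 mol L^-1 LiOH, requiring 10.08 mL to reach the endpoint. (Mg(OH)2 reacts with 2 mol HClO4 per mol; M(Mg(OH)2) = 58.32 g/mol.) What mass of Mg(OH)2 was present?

Total n(HClO4) added = 0.1738 x 0.04478 = 0.007783 mol.
n(LiOH) used = 0.2184 x 0.01008 = 0.002201 mol, which equals the excess n(HClO4).
So n(HClO4) consumed by the sample = 0.007783 - 0.002201 = 0.005581 mol.
n(Mg(OH)2) = 0.005581 / 2 = 0.002791 mol.
mass = 0.002791 mol x 58.32 g/mol = 0.163 g.

0.163 g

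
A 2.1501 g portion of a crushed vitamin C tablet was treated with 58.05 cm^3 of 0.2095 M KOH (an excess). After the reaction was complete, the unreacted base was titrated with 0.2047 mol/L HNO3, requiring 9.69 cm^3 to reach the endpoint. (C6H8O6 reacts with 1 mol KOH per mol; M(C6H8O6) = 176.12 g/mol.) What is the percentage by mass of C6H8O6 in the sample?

83.4%

Total n(KOH) added = 0.2095 x 0.05805 = 0.01216 mol.
n(HNO3) used = 0.2047 x 0.009690 = 0.001984 mol, which equals the excess n(KOH).
So n(KOH) consumed by the sample = 0.01216 - 0.001984 = 0.01018 mol.
n(C6H8O6) = 0.01018 / 1 = 0.01018 mol.
mass C6H8O6 = 0.01018 x 176.12 = 1.793 g, so %C6H8O6 = 1.793/2.1501 x 100 = 83.4%.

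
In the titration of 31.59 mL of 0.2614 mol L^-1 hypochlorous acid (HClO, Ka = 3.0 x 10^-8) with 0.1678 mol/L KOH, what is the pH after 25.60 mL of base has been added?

Initial n(HClO) = 0.2614 x 0.03159 = 0.008258 mol.
n(KOH) added = 0.1678 x 0.02560 = 0.004296 mol, converting that many moles of HClO to ClO-.
Remaining n(HClO) = 0.003962 mol; n(ClO-) = 0.004296 mol.
By Henderson-Hasselbalch, pH = pKa + log([A^-]/[HA]) = 7.52 + log(0.004296/0.003962) = 7.52 + (+0.04) = 7.56.

7.56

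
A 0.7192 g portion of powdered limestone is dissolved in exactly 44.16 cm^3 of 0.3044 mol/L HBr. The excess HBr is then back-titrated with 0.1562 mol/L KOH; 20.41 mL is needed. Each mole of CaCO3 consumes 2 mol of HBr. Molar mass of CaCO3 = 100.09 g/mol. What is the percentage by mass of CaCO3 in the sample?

Total n(HBr) added = 0.3044 x 0.04416 = 0.01344 mol.
n(KOH) used = 0.1562 x 0.02041 = 0.003188 mol, which equals the excess n(HBr).
So n(HBr) consumed by the sample = 0.01344 - 0.003188 = 0.01025 mol.
n(CaCO3) = 0.01025 / 2 = 0.005127 mol.
mass CaCO3 = 0.005127 x 100.09 = 0.5132 g, so %CaCO3 = 0.5132/0.7192 x 100 = 71.4%.

71.4%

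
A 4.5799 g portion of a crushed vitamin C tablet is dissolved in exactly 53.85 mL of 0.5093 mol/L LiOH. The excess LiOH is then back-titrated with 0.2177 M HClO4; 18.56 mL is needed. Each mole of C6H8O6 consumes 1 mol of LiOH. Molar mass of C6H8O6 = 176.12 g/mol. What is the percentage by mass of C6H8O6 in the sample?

Total n(LiOH) added = 0.5093 x 0.05385 = 0.02743 mol.
n(HClO4) used = 0.2177 x 0.01856 = 0.004041 mol, which equals the excess n(LiOH).
So n(LiOH) consumed by the sample = 0.02743 - 0.004041 = 0.02339 mol.
n(C6H8O6) = 0.02339 / 1 = 0.02339 mol.
mass C6H8O6 = 0.02339 x 176.12 = 4.119 g, so %C6H8O6 = 4.119/4.5799 x 100 = 89.9%.

89.9%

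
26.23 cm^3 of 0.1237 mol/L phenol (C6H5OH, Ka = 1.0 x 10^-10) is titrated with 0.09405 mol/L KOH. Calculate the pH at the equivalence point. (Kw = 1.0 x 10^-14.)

11.36

n(C6H5OH) = 0.1237 x 0.02623 = 0.003245 mol; V(KOH) at equivalence = 0.003245/0.09405 = 0.03450 L.
At equivalence all the acid is converted to C6H5O-; total volume = 0.02623 + 0.03450 = 0.06073 L, so [C6H5O-] = 0.003245/0.06073 = 0.05343 M.
Kb = Kw/Ka = 1.0e-14 / 1.0 x 10^-10 = 0.000100.
[OH^-] = sqrt(Kb x [C6H5O-]) = sqrt(0.000100 x 0.05343) = 0.00231 M.
pOH = 2.64, so pH = 14.00 - 2.64 = 11.36.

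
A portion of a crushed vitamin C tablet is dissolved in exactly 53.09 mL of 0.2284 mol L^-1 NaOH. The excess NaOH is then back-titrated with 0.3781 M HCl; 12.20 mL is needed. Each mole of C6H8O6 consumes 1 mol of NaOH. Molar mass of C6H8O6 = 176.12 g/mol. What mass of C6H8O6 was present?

1.32 g

Total n(NaOH) added = 0.2284 x 0.05309 = 0.01213 mol.
n(HCl) used = 0.3781 x 0.01220 = 0.004613 mol, which equals the excess n(NaOH).
So n(NaOH) consumed by the sample = 0.01213 - 0.004613 = 0.007513 mol.
n(C6H8O6) = 0.007513 / 1 = 0.007513 mol.
mass = 0.007513 mol x 176.12 g/mol = 1.32 g.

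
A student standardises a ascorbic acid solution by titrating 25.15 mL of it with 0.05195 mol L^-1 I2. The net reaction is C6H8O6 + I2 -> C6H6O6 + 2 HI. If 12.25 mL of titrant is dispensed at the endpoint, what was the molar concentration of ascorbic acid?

n(I2) = 0.05195 x 0.01225 = 0.0006364 mol.
From the balanced equation, 1 mol I2 reacts with 1 mol ascorbic acid, so n(ascorbic acid) = 0.0006364 x 1/1 = 0.0006364 mol.
[ascorbic acid] = 0.0006364 / 0.02515 L = 0.0253 M.

0.0253 M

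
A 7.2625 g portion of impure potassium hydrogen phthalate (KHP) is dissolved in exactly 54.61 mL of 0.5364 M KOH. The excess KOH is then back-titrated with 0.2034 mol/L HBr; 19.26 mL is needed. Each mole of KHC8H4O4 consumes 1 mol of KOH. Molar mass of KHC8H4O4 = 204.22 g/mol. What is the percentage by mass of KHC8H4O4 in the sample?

71.4%

Total n(KOH) added = 0.5364 x 0.05461 = 0.02929 mol.
n(HBr) used = 0.2034 x 0.01926 = 0.003917 mol, which equals the excess n(KOH).
So n(KOH) consumed by the sample = 0.02929 - 0.003917 = 0.02538 mol.
n(KHC8H4O4) = 0.02538 / 1 = 0.02538 mol.
mass KHC8H4O4 = 0.02538 x 204.22 = 5.182 g, so %KHC8H4O4 = 5.182/7.2625 x 100 = 71.4%.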